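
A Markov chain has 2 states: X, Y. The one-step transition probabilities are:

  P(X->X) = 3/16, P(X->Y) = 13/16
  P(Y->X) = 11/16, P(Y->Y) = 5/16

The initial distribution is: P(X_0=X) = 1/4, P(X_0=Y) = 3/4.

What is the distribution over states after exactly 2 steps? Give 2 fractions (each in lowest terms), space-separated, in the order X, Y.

Propagating the distribution step by step (d_{t+1} = d_t * P):
d_0 = (X=1/4, Y=3/4)
  d_1[X] = 1/4*3/16 + 3/4*11/16 = 9/16
  d_1[Y] = 1/4*13/16 + 3/4*5/16 = 7/16
d_1 = (X=9/16, Y=7/16)
  d_2[X] = 9/16*3/16 + 7/16*11/16 = 13/32
  d_2[Y] = 9/16*13/16 + 7/16*5/16 = 19/32
d_2 = (X=13/32, Y=19/32)

Answer: 13/32 19/32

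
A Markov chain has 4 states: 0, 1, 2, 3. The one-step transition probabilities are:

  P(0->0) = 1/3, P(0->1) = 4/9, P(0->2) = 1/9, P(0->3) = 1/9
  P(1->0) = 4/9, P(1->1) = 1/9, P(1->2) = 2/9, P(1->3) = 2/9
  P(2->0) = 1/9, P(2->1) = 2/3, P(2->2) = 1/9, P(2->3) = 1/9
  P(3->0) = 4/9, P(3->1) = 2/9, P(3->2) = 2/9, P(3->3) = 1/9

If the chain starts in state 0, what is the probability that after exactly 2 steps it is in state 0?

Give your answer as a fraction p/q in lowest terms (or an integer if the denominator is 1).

Computing P^2 by repeated multiplication:
P^1 =
  0: [1/3, 4/9, 1/9, 1/9]
  1: [4/9, 1/9, 2/9, 2/9]
  2: [1/9, 2/3, 1/9, 1/9]
  3: [4/9, 2/9, 2/9, 1/9]
P^2 =
  0: [10/27, 8/27, 14/81, 13/81]
  1: [26/81, 11/27, 4/27, 10/81]
  2: [32/81, 2/9, 16/81, 5/27]
  3: [26/81, 32/81, 4/27, 11/81]

(P^2)[0 -> 0] = 10/27

Answer: 10/27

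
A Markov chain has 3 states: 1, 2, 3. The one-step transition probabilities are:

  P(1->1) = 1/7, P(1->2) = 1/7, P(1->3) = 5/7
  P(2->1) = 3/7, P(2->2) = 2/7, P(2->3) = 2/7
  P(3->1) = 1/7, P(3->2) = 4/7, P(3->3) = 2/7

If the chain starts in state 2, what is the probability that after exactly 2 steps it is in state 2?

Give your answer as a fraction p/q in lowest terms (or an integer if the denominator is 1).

Computing P^2 by repeated multiplication:
P^1 =
  1: [1/7, 1/7, 5/7]
  2: [3/7, 2/7, 2/7]
  3: [1/7, 4/7, 2/7]
P^2 =
  1: [9/49, 23/49, 17/49]
  2: [11/49, 15/49, 23/49]
  3: [15/49, 17/49, 17/49]

(P^2)[2 -> 2] = 15/49

Answer: 15/49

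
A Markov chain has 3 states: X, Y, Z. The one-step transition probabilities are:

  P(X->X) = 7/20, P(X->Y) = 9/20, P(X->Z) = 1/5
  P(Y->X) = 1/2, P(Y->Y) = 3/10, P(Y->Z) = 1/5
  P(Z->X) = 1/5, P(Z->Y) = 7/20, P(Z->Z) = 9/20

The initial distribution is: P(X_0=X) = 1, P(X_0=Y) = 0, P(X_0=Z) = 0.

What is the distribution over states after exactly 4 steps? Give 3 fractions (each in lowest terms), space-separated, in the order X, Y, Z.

Answer: 11719/32000 11781/32000 17/64

Derivation:
Propagating the distribution step by step (d_{t+1} = d_t * P):
d_0 = (X=1, Y=0, Z=0)
  d_1[X] = 1*7/20 + 0*1/2 + 0*1/5 = 7/20
  d_1[Y] = 1*9/20 + 0*3/10 + 0*7/20 = 9/20
  d_1[Z] = 1*1/5 + 0*1/5 + 0*9/20 = 1/5
d_1 = (X=7/20, Y=9/20, Z=1/5)
  d_2[X] = 7/20*7/20 + 9/20*1/2 + 1/5*1/5 = 31/80
  d_2[Y] = 7/20*9/20 + 9/20*3/10 + 1/5*7/20 = 29/80
  d_2[Z] = 7/20*1/5 + 9/20*1/5 + 1/5*9/20 = 1/4
d_2 = (X=31/80, Y=29/80, Z=1/4)
  d_3[X] = 31/80*7/20 + 29/80*1/2 + 1/4*1/5 = 587/1600
  d_3[Y] = 31/80*9/20 + 29/80*3/10 + 1/4*7/20 = 593/1600
  d_3[Z] = 31/80*1/5 + 29/80*1/5 + 1/4*9/20 = 21/80
d_3 = (X=587/1600, Y=593/1600, Z=21/80)
  d_4[X] = 587/1600*7/20 + 593/1600*1/2 + 21/80*1/5 = 11719/32000
  d_4[Y] = 587/1600*9/20 + 593/1600*3/10 + 21/80*7/20 = 11781/32000
  d_4[Z] = 587/1600*1/5 + 593/1600*1/5 + 21/80*9/20 = 17/64
d_4 = (X=11719/32000, Y=11781/32000, Z=17/64)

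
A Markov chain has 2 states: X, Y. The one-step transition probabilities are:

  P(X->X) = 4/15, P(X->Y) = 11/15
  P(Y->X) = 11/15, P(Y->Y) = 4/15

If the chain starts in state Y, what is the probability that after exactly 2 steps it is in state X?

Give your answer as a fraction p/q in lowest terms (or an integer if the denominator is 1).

Answer: 88/225

Derivation:
Computing P^2 by repeated multiplication:
P^1 =
  X: [4/15, 11/15]
  Y: [11/15, 4/15]
P^2 =
  X: [137/225, 88/225]
  Y: [88/225, 137/225]

(P^2)[Y -> X] = 88/225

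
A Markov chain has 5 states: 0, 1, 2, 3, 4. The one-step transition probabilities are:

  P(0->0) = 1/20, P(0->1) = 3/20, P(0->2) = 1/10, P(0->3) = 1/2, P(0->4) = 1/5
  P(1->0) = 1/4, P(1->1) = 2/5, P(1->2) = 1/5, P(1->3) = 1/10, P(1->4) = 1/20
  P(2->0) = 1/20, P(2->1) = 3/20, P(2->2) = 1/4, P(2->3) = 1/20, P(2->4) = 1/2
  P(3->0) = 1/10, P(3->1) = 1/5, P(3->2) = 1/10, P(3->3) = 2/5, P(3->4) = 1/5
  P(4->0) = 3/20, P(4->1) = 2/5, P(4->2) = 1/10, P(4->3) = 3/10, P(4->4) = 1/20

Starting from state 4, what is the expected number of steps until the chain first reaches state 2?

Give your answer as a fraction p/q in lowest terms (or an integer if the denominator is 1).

Answer: 9850/1283

Derivation:
Let h_i = expected steps to first reach 2 from state i.
Boundary: h_2 = 0.
First-step equations for the other states:
  h_0 = 1 + 1/20*h_0 + 3/20*h_1 + 1/10*h_2 + 1/2*h_3 + 1/5*h_4
  h_1 = 1 + 1/4*h_0 + 2/5*h_1 + 1/5*h_2 + 1/10*h_3 + 1/20*h_4
  h_3 = 1 + 1/10*h_0 + 1/5*h_1 + 1/10*h_2 + 2/5*h_3 + 1/5*h_4
  h_4 = 1 + 3/20*h_0 + 2/5*h_1 + 1/10*h_2 + 3/10*h_3 + 1/20*h_4

Substituting h_2 = 0 and rearranging gives the linear system (I - Q) h = 1:
  [19/20, -3/20, -1/2, -1/5] . (h_0, h_1, h_3, h_4) = 1
  [-1/4, 3/5, -1/10, -1/20] . (h_0, h_1, h_3, h_4) = 1
  [-1/10, -1/5, 3/5, -1/5] . (h_0, h_1, h_3, h_4) = 1
  [-3/20, -2/5, -3/10, 19/20] . (h_0, h_1, h_3, h_4) = 1

Solving yields:
  h_0 = 10115/1283
  h_1 = 8850/1283
  h_3 = 20115/2566
  h_4 = 9850/1283

Starting state is 4, so the expected hitting time is h_4 = 9850/1283.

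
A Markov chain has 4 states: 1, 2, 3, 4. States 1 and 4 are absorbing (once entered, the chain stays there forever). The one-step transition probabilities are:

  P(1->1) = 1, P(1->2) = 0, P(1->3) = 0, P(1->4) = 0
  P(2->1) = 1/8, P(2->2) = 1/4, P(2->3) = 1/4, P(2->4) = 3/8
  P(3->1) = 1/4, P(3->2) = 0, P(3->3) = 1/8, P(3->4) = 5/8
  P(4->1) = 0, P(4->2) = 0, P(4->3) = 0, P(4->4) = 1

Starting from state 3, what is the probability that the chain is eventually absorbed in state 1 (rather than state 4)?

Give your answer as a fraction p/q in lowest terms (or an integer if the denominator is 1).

Answer: 2/7

Derivation:
Let a_i = P(absorbed in 1 | start in state i).
Boundary conditions: a_1 = 1, a_4 = 0.
For each transient state i, a_i = sum_j P(i->j) * a_j:
  a_2 = 1/8*a_1 + 1/4*a_2 + 1/4*a_3 + 3/8*a_4
  a_3 = 1/4*a_1 + 0*a_2 + 1/8*a_3 + 5/8*a_4

Substituting a_1 = 1 and a_4 = 0, rearrange to (I - Q) a = r where r[i] = P(i -> 1):
  [3/4, -1/4] . (a_2, a_3) = 1/8
  [0, 7/8] . (a_2, a_3) = 1/4

Solving yields:
  a_2 = 11/42
  a_3 = 2/7

Starting state is 3, so the absorption probability is a_3 = 2/7.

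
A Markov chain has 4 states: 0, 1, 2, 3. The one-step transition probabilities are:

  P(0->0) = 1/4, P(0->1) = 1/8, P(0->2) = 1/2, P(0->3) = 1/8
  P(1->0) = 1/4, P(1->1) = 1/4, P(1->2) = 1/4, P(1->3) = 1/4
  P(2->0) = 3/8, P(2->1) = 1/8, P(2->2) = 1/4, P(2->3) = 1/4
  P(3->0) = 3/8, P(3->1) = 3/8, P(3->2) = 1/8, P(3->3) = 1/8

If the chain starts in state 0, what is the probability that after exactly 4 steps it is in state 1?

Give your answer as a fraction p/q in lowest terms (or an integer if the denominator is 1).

Answer: 801/4096

Derivation:
Computing P^4 by repeated multiplication:
P^1 =
  0: [1/4, 1/8, 1/2, 1/8]
  1: [1/4, 1/4, 1/4, 1/4]
  2: [3/8, 1/8, 1/4, 1/4]
  3: [3/8, 3/8, 1/8, 1/8]
P^2 =
  0: [21/64, 11/64, 19/64, 13/64]
  1: [5/16, 7/32, 9/32, 3/16]
  2: [5/16, 13/64, 5/16, 11/64]
  3: [9/32, 13/64, 21/64, 3/16]
P^3 =
  0: [5/16, 101/512, 157/512, 47/256]
  1: [79/256, 51/256, 39/128, 3/16]
  2: [159/512, 99/512, 157/512, 97/512]
  3: [161/512, 101/512, 19/64, 49/256]
P^4 =
  0: [1275/4096, 801/4096, 625/2048, 385/2048]
  1: [319/1024, 403/2048, 311/1024, 385/2048]
  2: [639/2048, 805/4096, 1245/4096, 3/16]
  3: [637/2048, 809/4096, 39/128, 765/4096]

(P^4)[0 -> 1] = 801/4096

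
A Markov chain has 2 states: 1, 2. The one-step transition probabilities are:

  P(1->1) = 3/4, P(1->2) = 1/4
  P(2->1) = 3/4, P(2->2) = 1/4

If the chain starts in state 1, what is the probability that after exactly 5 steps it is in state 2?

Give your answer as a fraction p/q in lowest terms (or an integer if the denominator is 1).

Computing P^5 by repeated multiplication:
P^1 =
  1: [3/4, 1/4]
  2: [3/4, 1/4]
P^2 =
  1: [3/4, 1/4]
  2: [3/4, 1/4]
P^3 =
  1: [3/4, 1/4]
  2: [3/4, 1/4]
P^4 =
  1: [3/4, 1/4]
  2: [3/4, 1/4]
P^5 =
  1: [3/4, 1/4]
  2: [3/4, 1/4]

(P^5)[1 -> 2] = 1/4

Answer: 1/4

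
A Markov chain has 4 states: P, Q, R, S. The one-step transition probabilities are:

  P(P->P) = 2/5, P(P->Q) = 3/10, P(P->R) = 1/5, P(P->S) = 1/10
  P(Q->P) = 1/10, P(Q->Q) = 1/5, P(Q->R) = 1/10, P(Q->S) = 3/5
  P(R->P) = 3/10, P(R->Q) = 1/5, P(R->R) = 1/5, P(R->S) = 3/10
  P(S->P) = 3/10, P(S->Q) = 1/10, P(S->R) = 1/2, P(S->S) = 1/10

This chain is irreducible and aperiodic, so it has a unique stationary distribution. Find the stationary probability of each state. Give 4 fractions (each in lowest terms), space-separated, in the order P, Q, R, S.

The stationary distribution satisfies pi = pi * P, i.e.:
  pi_P = 2/5*pi_P + 1/10*pi_Q + 3/10*pi_R + 3/10*pi_S
  pi_Q = 3/10*pi_P + 1/5*pi_Q + 1/5*pi_R + 1/10*pi_S
  pi_R = 1/5*pi_P + 1/10*pi_Q + 1/5*pi_R + 1/2*pi_S
  pi_S = 1/10*pi_P + 3/5*pi_Q + 3/10*pi_R + 1/10*pi_S
with normalization: pi_P + pi_Q + pi_R + pi_S = 1.

Using the first 3 balance equations plus normalization, the linear system A*pi = b is:
  [-3/5, 1/10, 3/10, 3/10] . pi = 0
  [3/10, -4/5, 1/5, 1/10] . pi = 0
  [1/5, 1/10, -4/5, 1/2] . pi = 0
  [1, 1, 1, 1] . pi = 1

Solving yields:
  pi_P = 327/1135
  pi_Q = 231/1135
  pi_R = 58/227
  pi_S = 287/1135

Verification (pi * P):
  327/1135*2/5 + 231/1135*1/10 + 58/227*3/10 + 287/1135*3/10 = 327/1135 = pi_P  (ok)
  327/1135*3/10 + 231/1135*1/5 + 58/227*1/5 + 287/1135*1/10 = 231/1135 = pi_Q  (ok)
  327/1135*1/5 + 231/1135*1/10 + 58/227*1/5 + 287/1135*1/2 = 58/227 = pi_R  (ok)
  327/1135*1/10 + 231/1135*3/5 + 58/227*3/10 + 287/1135*1/10 = 287/1135 = pi_S  (ok)

Answer: 327/1135 231/1135 58/227 287/1135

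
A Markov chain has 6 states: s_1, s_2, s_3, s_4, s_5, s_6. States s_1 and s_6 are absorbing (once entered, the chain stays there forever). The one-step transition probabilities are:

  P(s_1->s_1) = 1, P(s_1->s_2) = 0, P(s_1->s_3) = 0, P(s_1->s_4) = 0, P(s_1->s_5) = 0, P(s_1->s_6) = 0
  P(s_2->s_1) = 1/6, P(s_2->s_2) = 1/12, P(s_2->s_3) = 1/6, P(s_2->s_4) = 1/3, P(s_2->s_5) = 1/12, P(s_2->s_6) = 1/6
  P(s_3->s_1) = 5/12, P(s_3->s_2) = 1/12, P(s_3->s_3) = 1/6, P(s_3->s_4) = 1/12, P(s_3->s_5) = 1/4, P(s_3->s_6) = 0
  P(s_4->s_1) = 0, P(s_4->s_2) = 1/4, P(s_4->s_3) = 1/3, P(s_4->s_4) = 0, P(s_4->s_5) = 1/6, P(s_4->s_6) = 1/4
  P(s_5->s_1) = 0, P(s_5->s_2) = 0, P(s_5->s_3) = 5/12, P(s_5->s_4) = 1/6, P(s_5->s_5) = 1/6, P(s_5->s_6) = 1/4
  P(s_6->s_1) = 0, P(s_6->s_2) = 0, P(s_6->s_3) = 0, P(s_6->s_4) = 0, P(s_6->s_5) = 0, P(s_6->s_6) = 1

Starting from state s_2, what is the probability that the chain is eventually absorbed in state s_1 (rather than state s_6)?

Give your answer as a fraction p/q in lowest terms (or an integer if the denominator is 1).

Answer: 4312/8275

Derivation:
Let a_i = P(absorbed in s_1 | start in state i).
Boundary conditions: a_s_1 = 1, a_s_6 = 0.
For each transient state i, a_i = sum_j P(i->j) * a_j:
  a_s_2 = 1/6*a_s_1 + 1/12*a_s_2 + 1/6*a_s_3 + 1/3*a_s_4 + 1/12*a_s_5 + 1/6*a_s_6
  a_s_3 = 5/12*a_s_1 + 1/12*a_s_2 + 1/6*a_s_3 + 1/12*a_s_4 + 1/4*a_s_5 + 0*a_s_6
  a_s_4 = 0*a_s_1 + 1/4*a_s_2 + 1/3*a_s_3 + 0*a_s_4 + 1/6*a_s_5 + 1/4*a_s_6
  a_s_5 = 0*a_s_1 + 0*a_s_2 + 5/12*a_s_3 + 1/6*a_s_4 + 1/6*a_s_5 + 1/4*a_s_6

Substituting a_s_1 = 1 and a_s_6 = 0, rearrange to (I - Q) a = r where r[i] = P(i -> s_1):
  [11/12, -1/6, -1/3, -1/12] . (a_s_2, a_s_3, a_s_4, a_s_5) = 1/6
  [-1/12, 5/6, -1/12, -1/4] . (a_s_2, a_s_3, a_s_4, a_s_5) = 5/12
  [-1/4, -1/3, 1, -1/6] . (a_s_2, a_s_3, a_s_4, a_s_5) = 0
  [0, -5/12, -1/6, 5/6] . (a_s_2, a_s_3, a_s_4, a_s_5) = 0

Solving yields:
  a_s_2 = 4312/8275
  a_s_3 = 6078/8275
  a_s_4 = 747/1655
  a_s_5 = 3786/8275

Starting state is s_2, so the absorption probability is a_s_2 = 4312/8275.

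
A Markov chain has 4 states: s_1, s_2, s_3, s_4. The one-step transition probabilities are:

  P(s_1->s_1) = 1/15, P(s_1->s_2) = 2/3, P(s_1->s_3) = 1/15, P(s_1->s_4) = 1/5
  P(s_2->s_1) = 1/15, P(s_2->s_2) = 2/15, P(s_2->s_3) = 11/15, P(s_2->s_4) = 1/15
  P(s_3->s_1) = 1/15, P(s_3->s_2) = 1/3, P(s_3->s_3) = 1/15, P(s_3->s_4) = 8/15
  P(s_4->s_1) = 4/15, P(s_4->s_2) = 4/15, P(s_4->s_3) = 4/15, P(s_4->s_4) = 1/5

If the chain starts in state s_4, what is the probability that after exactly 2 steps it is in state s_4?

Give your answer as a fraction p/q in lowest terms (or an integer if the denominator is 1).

Answer: 19/75

Derivation:
Computing P^2 by repeated multiplication:
P^1 =
  s_1: [1/15, 2/3, 1/15, 1/5]
  s_2: [1/15, 2/15, 11/15, 1/15]
  s_3: [1/15, 1/3, 1/15, 8/15]
  s_4: [4/15, 4/15, 4/15, 1/5]
P^2 =
  s_1: [8/75, 47/225, 124/225, 2/15]
  s_2: [2/25, 73/225, 38/225, 32/75]
  s_3: [13/75, 19/75, 89/225, 8/45]
  s_4: [8/75, 16/45, 64/225, 19/75]

(P^2)[s_4 -> s_4] = 19/75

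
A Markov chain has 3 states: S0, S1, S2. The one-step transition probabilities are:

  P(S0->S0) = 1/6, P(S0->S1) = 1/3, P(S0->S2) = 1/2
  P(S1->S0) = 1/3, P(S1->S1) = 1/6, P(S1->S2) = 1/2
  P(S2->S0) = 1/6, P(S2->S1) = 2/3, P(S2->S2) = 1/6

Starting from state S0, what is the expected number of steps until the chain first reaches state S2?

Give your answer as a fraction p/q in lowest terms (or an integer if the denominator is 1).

Let h_i = expected steps to first reach S2 from state i.
Boundary: h_S2 = 0.
First-step equations for the other states:
  h_S0 = 1 + 1/6*h_S0 + 1/3*h_S1 + 1/2*h_S2
  h_S1 = 1 + 1/3*h_S0 + 1/6*h_S1 + 1/2*h_S2

Substituting h_S2 = 0 and rearranging gives the linear system (I - Q) h = 1:
  [5/6, -1/3] . (h_S0, h_S1) = 1
  [-1/3, 5/6] . (h_S0, h_S1) = 1

Solving yields:
  h_S0 = 2
  h_S1 = 2

Starting state is S0, so the expected hitting time is h_S0 = 2.

Answer: 2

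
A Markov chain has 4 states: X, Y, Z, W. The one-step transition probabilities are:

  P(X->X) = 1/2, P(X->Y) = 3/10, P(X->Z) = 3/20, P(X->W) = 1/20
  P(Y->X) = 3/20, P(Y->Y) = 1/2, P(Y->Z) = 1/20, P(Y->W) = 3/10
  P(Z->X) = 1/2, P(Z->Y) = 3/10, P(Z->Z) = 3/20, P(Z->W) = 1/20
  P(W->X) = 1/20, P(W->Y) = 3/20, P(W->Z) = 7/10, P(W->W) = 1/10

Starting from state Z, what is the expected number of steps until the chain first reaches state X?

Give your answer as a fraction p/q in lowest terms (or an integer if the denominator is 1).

Let h_i = expected steps to first reach X from state i.
Boundary: h_X = 0.
First-step equations for the other states:
  h_Y = 1 + 3/20*h_X + 1/2*h_Y + 1/20*h_Z + 3/10*h_W
  h_Z = 1 + 1/2*h_X + 3/10*h_Y + 3/20*h_Z + 1/20*h_W
  h_W = 1 + 1/20*h_X + 3/20*h_Y + 7/10*h_Z + 1/10*h_W

Substituting h_X = 0 and rearranging gives the linear system (I - Q) h = 1:
  [1/2, -1/20, -3/10] . (h_Y, h_Z, h_W) = 1
  [-3/10, 17/20, -1/20] . (h_Y, h_Z, h_W) = 1
  [-3/20, -7/10, 9/10] . (h_Y, h_Z, h_W) = 1

Solving yields:
  h_Y = 9940/1999
  h_Z = 6380/1999
  h_W = 8840/1999

Starting state is Z, so the expected hitting time is h_Z = 6380/1999.

Answer: 6380/1999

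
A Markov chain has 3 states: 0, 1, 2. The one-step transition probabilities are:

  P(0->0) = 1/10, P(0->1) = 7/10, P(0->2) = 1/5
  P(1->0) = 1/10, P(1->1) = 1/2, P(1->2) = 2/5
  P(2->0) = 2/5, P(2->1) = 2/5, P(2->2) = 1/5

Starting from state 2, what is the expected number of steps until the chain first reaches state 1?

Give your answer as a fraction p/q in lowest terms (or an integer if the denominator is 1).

Let h_i = expected steps to first reach 1 from state i.
Boundary: h_1 = 0.
First-step equations for the other states:
  h_0 = 1 + 1/10*h_0 + 7/10*h_1 + 1/5*h_2
  h_2 = 1 + 2/5*h_0 + 2/5*h_1 + 1/5*h_2

Substituting h_1 = 0 and rearranging gives the linear system (I - Q) h = 1:
  [9/10, -1/5] . (h_0, h_2) = 1
  [-2/5, 4/5] . (h_0, h_2) = 1

Solving yields:
  h_0 = 25/16
  h_2 = 65/32

Starting state is 2, so the expected hitting time is h_2 = 65/32.

Answer: 65/32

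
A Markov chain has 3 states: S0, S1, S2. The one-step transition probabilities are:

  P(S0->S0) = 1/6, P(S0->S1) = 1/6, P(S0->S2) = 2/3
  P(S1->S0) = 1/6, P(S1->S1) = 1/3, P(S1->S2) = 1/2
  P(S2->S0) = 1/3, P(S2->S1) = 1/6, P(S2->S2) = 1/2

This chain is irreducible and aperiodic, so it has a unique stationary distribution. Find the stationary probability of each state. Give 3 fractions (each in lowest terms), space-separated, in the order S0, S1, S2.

Answer: 9/35 1/5 19/35

Derivation:
The stationary distribution satisfies pi = pi * P, i.e.:
  pi_S0 = 1/6*pi_S0 + 1/6*pi_S1 + 1/3*pi_S2
  pi_S1 = 1/6*pi_S0 + 1/3*pi_S1 + 1/6*pi_S2
  pi_S2 = 2/3*pi_S0 + 1/2*pi_S1 + 1/2*pi_S2
with normalization: pi_S0 + pi_S1 + pi_S2 = 1.

Using the first 2 balance equations plus normalization, the linear system A*pi = b is:
  [-5/6, 1/6, 1/3] . pi = 0
  [1/6, -2/3, 1/6] . pi = 0
  [1, 1, 1] . pi = 1

Solving yields:
  pi_S0 = 9/35
  pi_S1 = 1/5
  pi_S2 = 19/35

Verification (pi * P):
  9/35*1/6 + 1/5*1/6 + 19/35*1/3 = 9/35 = pi_S0  (ok)
  9/35*1/6 + 1/5*1/3 + 19/35*1/6 = 1/5 = pi_S1  (ok)
  9/35*2/3 + 1/5*1/2 + 19/35*1/2 = 19/35 = pi_S2  (ok)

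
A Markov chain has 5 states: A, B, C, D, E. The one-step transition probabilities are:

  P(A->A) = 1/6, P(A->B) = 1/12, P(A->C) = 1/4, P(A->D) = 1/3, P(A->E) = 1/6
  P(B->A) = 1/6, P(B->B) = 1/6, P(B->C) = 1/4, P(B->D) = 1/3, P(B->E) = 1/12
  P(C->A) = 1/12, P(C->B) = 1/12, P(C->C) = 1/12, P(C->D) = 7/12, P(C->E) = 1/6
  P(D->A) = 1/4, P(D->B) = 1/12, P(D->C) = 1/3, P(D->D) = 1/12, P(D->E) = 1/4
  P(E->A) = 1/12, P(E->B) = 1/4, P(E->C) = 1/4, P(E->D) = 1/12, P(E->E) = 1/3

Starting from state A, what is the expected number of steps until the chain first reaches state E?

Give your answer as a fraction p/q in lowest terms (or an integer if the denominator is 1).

Answer: 13662/2531

Derivation:
Let h_i = expected steps to first reach E from state i.
Boundary: h_E = 0.
First-step equations for the other states:
  h_A = 1 + 1/6*h_A + 1/12*h_B + 1/4*h_C + 1/3*h_D + 1/6*h_E
  h_B = 1 + 1/6*h_A + 1/6*h_B + 1/4*h_C + 1/3*h_D + 1/12*h_E
  h_C = 1 + 1/12*h_A + 1/12*h_B + 1/12*h_C + 7/12*h_D + 1/6*h_E
  h_D = 1 + 1/4*h_A + 1/12*h_B + 1/3*h_C + 1/12*h_D + 1/4*h_E

Substituting h_E = 0 and rearranging gives the linear system (I - Q) h = 1:
  [5/6, -1/12, -1/4, -1/3] . (h_A, h_B, h_C, h_D) = 1
  [-1/6, 5/6, -1/4, -1/3] . (h_A, h_B, h_C, h_D) = 1
  [-1/12, -1/12, 11/12, -7/12] . (h_A, h_B, h_C, h_D) = 1
  [-1/4, -1/12, -1/3, 11/12] . (h_A, h_B, h_C, h_D) = 1

Solving yields:
  h_A = 13662/2531
  h_B = 14904/2531
  h_C = 13464/2531
  h_D = 12738/2531

Starting state is A, so the expected hitting time is h_A = 13662/2531.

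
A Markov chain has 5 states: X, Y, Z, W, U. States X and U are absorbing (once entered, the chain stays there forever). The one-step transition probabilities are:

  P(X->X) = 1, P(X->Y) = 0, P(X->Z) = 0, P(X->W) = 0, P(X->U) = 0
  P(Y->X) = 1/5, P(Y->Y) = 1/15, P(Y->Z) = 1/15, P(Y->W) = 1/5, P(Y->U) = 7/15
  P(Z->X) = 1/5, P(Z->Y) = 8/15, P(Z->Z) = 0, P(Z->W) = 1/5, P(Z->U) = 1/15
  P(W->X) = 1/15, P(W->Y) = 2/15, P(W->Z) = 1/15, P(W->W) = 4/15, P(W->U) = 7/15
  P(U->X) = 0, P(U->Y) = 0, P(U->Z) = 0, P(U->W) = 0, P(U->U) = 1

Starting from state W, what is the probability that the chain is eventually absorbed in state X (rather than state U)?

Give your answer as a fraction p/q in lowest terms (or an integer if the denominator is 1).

Let a_i = P(absorbed in X | start in state i).
Boundary conditions: a_X = 1, a_U = 0.
For each transient state i, a_i = sum_j P(i->j) * a_j:
  a_Y = 1/5*a_X + 1/15*a_Y + 1/15*a_Z + 1/5*a_W + 7/15*a_U
  a_Z = 1/5*a_X + 8/15*a_Y + 0*a_Z + 1/5*a_W + 1/15*a_U
  a_W = 1/15*a_X + 2/15*a_Y + 1/15*a_Z + 4/15*a_W + 7/15*a_U

Substituting a_X = 1 and a_U = 0, rearrange to (I - Q) a = r where r[i] = P(i -> X):
  [14/15, -1/15, -1/5] . (a_Y, a_Z, a_W) = 1/5
  [-8/15, 1, -1/5] . (a_Y, a_Z, a_W) = 1/5
  [-2/15, -1/15, 11/15] . (a_Y, a_Z, a_W) = 1/15

Solving yields:
  a_Y = 144/515
  a_Z = 198/515
  a_W = 91/515

Starting state is W, so the absorption probability is a_W = 91/515.

Answer: 91/515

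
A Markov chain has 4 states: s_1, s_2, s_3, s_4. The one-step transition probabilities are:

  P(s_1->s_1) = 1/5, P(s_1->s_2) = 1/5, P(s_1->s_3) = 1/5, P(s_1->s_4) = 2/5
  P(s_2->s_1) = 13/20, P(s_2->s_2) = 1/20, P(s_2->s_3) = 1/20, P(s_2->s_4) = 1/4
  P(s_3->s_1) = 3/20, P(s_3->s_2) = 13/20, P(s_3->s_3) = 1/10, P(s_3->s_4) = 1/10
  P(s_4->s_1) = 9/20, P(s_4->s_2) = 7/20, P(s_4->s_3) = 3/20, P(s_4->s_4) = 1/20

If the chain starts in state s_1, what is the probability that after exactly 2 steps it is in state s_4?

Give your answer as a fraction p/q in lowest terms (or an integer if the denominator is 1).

Answer: 17/100

Derivation:
Computing P^2 by repeated multiplication:
P^1 =
  s_1: [1/5, 1/5, 1/5, 2/5]
  s_2: [13/20, 1/20, 1/20, 1/4]
  s_3: [3/20, 13/20, 1/10, 1/10]
  s_4: [9/20, 7/20, 3/20, 1/20]
P^2 =
  s_1: [19/50, 8/25, 13/100, 17/100]
  s_2: [113/400, 101/400, 7/40, 29/100]
  s_3: [41/80, 13/80, 7/80, 19/80]
  s_4: [29/80, 89/400, 13/100, 57/200]

(P^2)[s_1 -> s_4] = 17/100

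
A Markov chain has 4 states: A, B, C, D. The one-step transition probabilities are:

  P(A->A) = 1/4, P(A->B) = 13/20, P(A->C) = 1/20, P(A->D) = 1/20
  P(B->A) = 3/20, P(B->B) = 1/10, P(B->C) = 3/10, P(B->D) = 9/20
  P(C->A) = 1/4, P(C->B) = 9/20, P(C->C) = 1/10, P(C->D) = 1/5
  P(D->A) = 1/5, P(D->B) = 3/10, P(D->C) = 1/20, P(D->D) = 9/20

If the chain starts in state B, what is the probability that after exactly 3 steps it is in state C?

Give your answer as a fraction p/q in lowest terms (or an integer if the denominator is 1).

Computing P^3 by repeated multiplication:
P^1 =
  A: [1/4, 13/20, 1/20, 1/20]
  B: [3/20, 1/10, 3/10, 9/20]
  C: [1/4, 9/20, 1/10, 1/5]
  D: [1/5, 3/10, 1/20, 9/20]
P^2 =
  A: [73/400, 53/200, 43/200, 27/80]
  B: [87/400, 151/400, 9/100, 63/200]
  C: [39/200, 5/16, 67/400, 13/40]
  D: [79/400, 127/400, 51/400, 143/400]
P^3 =
  A: [1653/8000, 549/1600, 127/1000, 1293/4000]
  B: [393/2000, 2513/8000, 1191/8000, 681/2000]
  C: [81/400, 2647/8000, 273/2000, 2641/8000]
  D: [1603/8000, 1299/4000, 543/4000, 2713/8000]

(P^3)[B -> C] = 1191/8000

Answer: 1191/8000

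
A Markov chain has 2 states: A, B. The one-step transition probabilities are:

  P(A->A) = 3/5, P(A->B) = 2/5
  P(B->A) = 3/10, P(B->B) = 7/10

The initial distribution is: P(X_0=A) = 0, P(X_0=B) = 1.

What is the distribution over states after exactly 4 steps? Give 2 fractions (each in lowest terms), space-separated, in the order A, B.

Propagating the distribution step by step (d_{t+1} = d_t * P):
d_0 = (A=0, B=1)
  d_1[A] = 0*3/5 + 1*3/10 = 3/10
  d_1[B] = 0*2/5 + 1*7/10 = 7/10
d_1 = (A=3/10, B=7/10)
  d_2[A] = 3/10*3/5 + 7/10*3/10 = 39/100
  d_2[B] = 3/10*2/5 + 7/10*7/10 = 61/100
d_2 = (A=39/100, B=61/100)
  d_3[A] = 39/100*3/5 + 61/100*3/10 = 417/1000
  d_3[B] = 39/100*2/5 + 61/100*7/10 = 583/1000
d_3 = (A=417/1000, B=583/1000)
  d_4[A] = 417/1000*3/5 + 583/1000*3/10 = 4251/10000
  d_4[B] = 417/1000*2/5 + 583/1000*7/10 = 5749/10000
d_4 = (A=4251/10000, B=5749/10000)

Answer: 4251/10000 5749/10000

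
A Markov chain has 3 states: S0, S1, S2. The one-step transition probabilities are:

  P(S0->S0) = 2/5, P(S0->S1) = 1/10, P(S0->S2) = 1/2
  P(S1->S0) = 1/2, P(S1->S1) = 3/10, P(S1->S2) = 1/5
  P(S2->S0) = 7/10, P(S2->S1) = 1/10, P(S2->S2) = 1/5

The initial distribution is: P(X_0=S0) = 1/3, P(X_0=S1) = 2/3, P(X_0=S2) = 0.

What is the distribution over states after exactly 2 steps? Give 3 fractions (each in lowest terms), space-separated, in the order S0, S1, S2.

Propagating the distribution step by step (d_{t+1} = d_t * P):
d_0 = (S0=1/3, S1=2/3, S2=0)
  d_1[S0] = 1/3*2/5 + 2/3*1/2 + 0*7/10 = 7/15
  d_1[S1] = 1/3*1/10 + 2/3*3/10 + 0*1/10 = 7/30
  d_1[S2] = 1/3*1/2 + 2/3*1/5 + 0*1/5 = 3/10
d_1 = (S0=7/15, S1=7/30, S2=3/10)
  d_2[S0] = 7/15*2/5 + 7/30*1/2 + 3/10*7/10 = 77/150
  d_2[S1] = 7/15*1/10 + 7/30*3/10 + 3/10*1/10 = 11/75
  d_2[S2] = 7/15*1/2 + 7/30*1/5 + 3/10*1/5 = 17/50
d_2 = (S0=77/150, S1=11/75, S2=17/50)

Answer: 77/150 11/75 17/50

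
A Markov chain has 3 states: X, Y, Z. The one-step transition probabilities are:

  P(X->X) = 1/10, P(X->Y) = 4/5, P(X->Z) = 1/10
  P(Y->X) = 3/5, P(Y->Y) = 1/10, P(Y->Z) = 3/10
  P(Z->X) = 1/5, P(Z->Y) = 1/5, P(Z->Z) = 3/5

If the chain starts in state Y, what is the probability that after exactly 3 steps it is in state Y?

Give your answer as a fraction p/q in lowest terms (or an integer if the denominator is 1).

Computing P^3 by repeated multiplication:
P^1 =
  X: [1/10, 4/5, 1/10]
  Y: [3/5, 1/10, 3/10]
  Z: [1/5, 1/5, 3/5]
P^2 =
  X: [51/100, 9/50, 31/100]
  Y: [9/50, 11/20, 27/100]
  Z: [13/50, 3/10, 11/25]
P^3 =
  X: [221/1000, 61/125, 291/1000]
  Y: [201/500, 253/1000, 69/200]
  Z: [147/500, 163/500, 19/50]

(P^3)[Y -> Y] = 253/1000

Answer: 253/1000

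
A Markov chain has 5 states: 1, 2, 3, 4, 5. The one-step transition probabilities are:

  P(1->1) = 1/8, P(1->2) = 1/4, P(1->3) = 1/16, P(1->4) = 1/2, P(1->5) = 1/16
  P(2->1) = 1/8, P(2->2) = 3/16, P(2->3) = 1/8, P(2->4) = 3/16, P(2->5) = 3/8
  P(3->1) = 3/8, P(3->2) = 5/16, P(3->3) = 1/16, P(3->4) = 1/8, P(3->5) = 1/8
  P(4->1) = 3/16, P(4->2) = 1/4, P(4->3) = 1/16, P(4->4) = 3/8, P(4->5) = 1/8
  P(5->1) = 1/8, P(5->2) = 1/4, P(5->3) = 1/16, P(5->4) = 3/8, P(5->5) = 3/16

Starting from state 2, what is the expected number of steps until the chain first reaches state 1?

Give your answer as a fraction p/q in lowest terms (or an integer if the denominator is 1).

Let h_i = expected steps to first reach 1 from state i.
Boundary: h_1 = 0.
First-step equations for the other states:
  h_2 = 1 + 1/8*h_1 + 3/16*h_2 + 1/8*h_3 + 3/16*h_4 + 3/8*h_5
  h_3 = 1 + 3/8*h_1 + 5/16*h_2 + 1/16*h_3 + 1/8*h_4 + 1/8*h_5
  h_4 = 1 + 3/16*h_1 + 1/4*h_2 + 1/16*h_3 + 3/8*h_4 + 1/8*h_5
  h_5 = 1 + 1/8*h_1 + 1/4*h_2 + 1/16*h_3 + 3/8*h_4 + 3/16*h_5

Substituting h_1 = 0 and rearranging gives the linear system (I - Q) h = 1:
  [13/16, -1/8, -3/16, -3/8] . (h_2, h_3, h_4, h_5) = 1
  [-5/16, 15/16, -1/8, -1/8] . (h_2, h_3, h_4, h_5) = 1
  [-1/4, -1/16, 5/8, -1/8] . (h_2, h_3, h_4, h_5) = 1
  [-1/4, -1/16, -3/8, 13/16] . (h_2, h_3, h_4, h_5) = 1

Solving yields:
  h_2 = 69184/11363
  h_3 = 53104/11363
  h_4 = 65040/11363
  h_5 = 69376/11363

Starting state is 2, so the expected hitting time is h_2 = 69184/11363.

Answer: 69184/11363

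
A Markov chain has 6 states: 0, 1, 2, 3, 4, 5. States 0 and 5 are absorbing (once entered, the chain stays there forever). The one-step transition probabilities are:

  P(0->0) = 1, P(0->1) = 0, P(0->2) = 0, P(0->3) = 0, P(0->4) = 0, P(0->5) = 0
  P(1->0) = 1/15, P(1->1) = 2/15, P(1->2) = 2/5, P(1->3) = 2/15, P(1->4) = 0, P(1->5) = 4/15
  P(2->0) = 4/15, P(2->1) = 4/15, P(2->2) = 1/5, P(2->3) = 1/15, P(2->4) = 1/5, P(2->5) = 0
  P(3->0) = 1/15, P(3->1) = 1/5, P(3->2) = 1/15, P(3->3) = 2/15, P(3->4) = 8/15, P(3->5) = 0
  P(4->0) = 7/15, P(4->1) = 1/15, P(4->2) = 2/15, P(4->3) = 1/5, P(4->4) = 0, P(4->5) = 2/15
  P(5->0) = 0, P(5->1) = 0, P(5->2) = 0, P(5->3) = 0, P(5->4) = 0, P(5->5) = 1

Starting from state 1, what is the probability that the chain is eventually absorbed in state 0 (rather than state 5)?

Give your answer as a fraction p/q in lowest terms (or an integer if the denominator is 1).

Answer: 5069/9417

Derivation:
Let a_i = P(absorbed in 0 | start in state i).
Boundary conditions: a_0 = 1, a_5 = 0.
For each transient state i, a_i = sum_j P(i->j) * a_j:
  a_1 = 1/15*a_0 + 2/15*a_1 + 2/5*a_2 + 2/15*a_3 + 0*a_4 + 4/15*a_5
  a_2 = 4/15*a_0 + 4/15*a_1 + 1/5*a_2 + 1/15*a_3 + 1/5*a_4 + 0*a_5
  a_3 = 1/15*a_0 + 1/5*a_1 + 1/15*a_2 + 2/15*a_3 + 8/15*a_4 + 0*a_5
  a_4 = 7/15*a_0 + 1/15*a_1 + 2/15*a_2 + 1/5*a_3 + 0*a_4 + 2/15*a_5

Substituting a_0 = 1 and a_5 = 0, rearrange to (I - Q) a = r where r[i] = P(i -> 0):
  [13/15, -2/5, -2/15, 0] . (a_1, a_2, a_3, a_4) = 1/15
  [-4/15, 4/5, -1/15, -1/5] . (a_1, a_2, a_3, a_4) = 4/15
  [-1/5, -1/15, 13/15, -8/15] . (a_1, a_2, a_3, a_4) = 1/15
  [-1/15, -2/15, -1/5, 1] . (a_1, a_2, a_3, a_4) = 7/15

Solving yields:
  a_1 = 5069/9417
  a_2 = 98/129
  a_3 = 6778/9417
  a_4 = 7042/9417

Starting state is 1, so the absorption probability is a_1 = 5069/9417.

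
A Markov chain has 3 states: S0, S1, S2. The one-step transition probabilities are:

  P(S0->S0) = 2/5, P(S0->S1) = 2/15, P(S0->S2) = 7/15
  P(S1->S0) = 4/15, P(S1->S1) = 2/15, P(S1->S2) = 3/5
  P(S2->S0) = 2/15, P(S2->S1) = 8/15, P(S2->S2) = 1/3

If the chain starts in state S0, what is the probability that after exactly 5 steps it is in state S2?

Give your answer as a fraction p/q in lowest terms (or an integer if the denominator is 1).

Computing P^5 by repeated multiplication:
P^1 =
  S0: [2/5, 2/15, 7/15]
  S1: [4/15, 2/15, 3/5]
  S2: [2/15, 8/15, 1/3]
P^2 =
  S0: [58/225, 8/25, 19/45]
  S1: [2/9, 28/75, 91/225]
  S2: [6/25, 4/15, 37/75]
P^3 =
  S0: [826/3375, 68/225, 1529/3375]
  S1: [818/3375, 332/1125, 1561/3375]
  S2: [262/1125, 124/375, 491/1125]
P^4 =
  S0: [12094/50625, 5308/16875, 22607/50625]
  S1: [12014/50625, 5372/16875, 4499/10125]
  S2: [4042/16875, 1732/5625, 7637/16875]
P^5 =
  S0: [181474/759375, 78964/253125, 341009/759375]
  S1: [181538/759375, 15748/50625, 341617/759375]
  S2: [12062/50625, 26524/84375, 113243/253125]

(P^5)[S0 -> S2] = 341009/759375

Answer: 341009/759375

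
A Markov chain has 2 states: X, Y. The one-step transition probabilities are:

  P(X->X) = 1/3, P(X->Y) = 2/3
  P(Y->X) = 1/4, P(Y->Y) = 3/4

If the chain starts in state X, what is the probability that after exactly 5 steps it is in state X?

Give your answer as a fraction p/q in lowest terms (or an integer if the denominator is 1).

Computing P^5 by repeated multiplication:
P^1 =
  X: [1/3, 2/3]
  Y: [1/4, 3/4]
P^2 =
  X: [5/18, 13/18]
  Y: [13/48, 35/48]
P^3 =
  X: [59/216, 157/216]
  Y: [157/576, 419/576]
P^4 =
  X: [707/2592, 1885/2592]
  Y: [1885/6912, 5027/6912]
P^5 =
  X: [8483/31104, 22621/31104]
  Y: [22621/82944, 60323/82944]

(P^5)[X -> X] = 8483/31104

Answer: 8483/31104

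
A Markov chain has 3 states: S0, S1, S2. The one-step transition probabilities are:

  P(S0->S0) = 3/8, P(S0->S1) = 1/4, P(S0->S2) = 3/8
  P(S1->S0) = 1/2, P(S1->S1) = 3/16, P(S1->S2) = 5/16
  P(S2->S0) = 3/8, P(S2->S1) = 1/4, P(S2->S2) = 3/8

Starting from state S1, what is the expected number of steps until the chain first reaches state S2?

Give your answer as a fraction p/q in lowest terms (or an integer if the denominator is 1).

Let h_i = expected steps to first reach S2 from state i.
Boundary: h_S2 = 0.
First-step equations for the other states:
  h_S0 = 1 + 3/8*h_S0 + 1/4*h_S1 + 3/8*h_S2
  h_S1 = 1 + 1/2*h_S0 + 3/16*h_S1 + 5/16*h_S2

Substituting h_S2 = 0 and rearranging gives the linear system (I - Q) h = 1:
  [5/8, -1/4] . (h_S0, h_S1) = 1
  [-1/2, 13/16] . (h_S0, h_S1) = 1

Solving yields:
  h_S0 = 136/49
  h_S1 = 144/49

Starting state is S1, so the expected hitting time is h_S1 = 144/49.

Answer: 144/49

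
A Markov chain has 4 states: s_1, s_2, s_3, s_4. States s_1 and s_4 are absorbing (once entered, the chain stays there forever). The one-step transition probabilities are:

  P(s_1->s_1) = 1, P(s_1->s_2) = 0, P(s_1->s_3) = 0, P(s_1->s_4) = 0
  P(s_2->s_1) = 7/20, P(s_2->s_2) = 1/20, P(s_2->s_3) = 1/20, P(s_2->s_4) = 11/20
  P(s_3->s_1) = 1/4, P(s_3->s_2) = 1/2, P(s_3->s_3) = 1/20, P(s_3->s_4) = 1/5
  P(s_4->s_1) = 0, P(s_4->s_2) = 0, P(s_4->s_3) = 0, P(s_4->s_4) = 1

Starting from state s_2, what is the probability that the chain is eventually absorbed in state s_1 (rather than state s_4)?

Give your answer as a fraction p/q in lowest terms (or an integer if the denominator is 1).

Let a_i = P(absorbed in s_1 | start in state i).
Boundary conditions: a_s_1 = 1, a_s_4 = 0.
For each transient state i, a_i = sum_j P(i->j) * a_j:
  a_s_2 = 7/20*a_s_1 + 1/20*a_s_2 + 1/20*a_s_3 + 11/20*a_s_4
  a_s_3 = 1/4*a_s_1 + 1/2*a_s_2 + 1/20*a_s_3 + 1/5*a_s_4

Substituting a_s_1 = 1 and a_s_4 = 0, rearrange to (I - Q) a = r where r[i] = P(i -> s_1):
  [19/20, -1/20] . (a_s_2, a_s_3) = 7/20
  [-1/2, 19/20] . (a_s_2, a_s_3) = 1/4

Solving yields:
  a_s_2 = 46/117
  a_s_3 = 55/117

Starting state is s_2, so the absorption probability is a_s_2 = 46/117.

Answer: 46/117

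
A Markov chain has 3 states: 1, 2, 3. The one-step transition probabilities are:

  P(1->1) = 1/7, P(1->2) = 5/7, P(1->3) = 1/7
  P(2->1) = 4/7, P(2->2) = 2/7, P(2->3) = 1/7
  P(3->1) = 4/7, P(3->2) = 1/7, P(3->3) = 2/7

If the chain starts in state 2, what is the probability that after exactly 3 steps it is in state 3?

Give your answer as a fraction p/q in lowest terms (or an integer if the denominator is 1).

Answer: 57/343

Derivation:
Computing P^3 by repeated multiplication:
P^1 =
  1: [1/7, 5/7, 1/7]
  2: [4/7, 2/7, 1/7]
  3: [4/7, 1/7, 2/7]
P^2 =
  1: [25/49, 16/49, 8/49]
  2: [16/49, 25/49, 8/49]
  3: [16/49, 24/49, 9/49]
P^3 =
  1: [121/343, 165/343, 57/343]
  2: [148/343, 138/343, 57/343]
  3: [148/343, 137/343, 58/343]

(P^3)[2 -> 3] = 57/343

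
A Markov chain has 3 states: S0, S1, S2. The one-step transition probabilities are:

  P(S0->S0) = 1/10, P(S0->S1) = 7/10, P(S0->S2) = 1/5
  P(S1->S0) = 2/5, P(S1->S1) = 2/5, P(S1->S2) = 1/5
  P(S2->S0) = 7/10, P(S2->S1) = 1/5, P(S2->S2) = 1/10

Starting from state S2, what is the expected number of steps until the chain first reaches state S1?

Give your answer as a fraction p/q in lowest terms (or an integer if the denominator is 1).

Let h_i = expected steps to first reach S1 from state i.
Boundary: h_S1 = 0.
First-step equations for the other states:
  h_S0 = 1 + 1/10*h_S0 + 7/10*h_S1 + 1/5*h_S2
  h_S2 = 1 + 7/10*h_S0 + 1/5*h_S1 + 1/10*h_S2

Substituting h_S1 = 0 and rearranging gives the linear system (I - Q) h = 1:
  [9/10, -1/5] . (h_S0, h_S2) = 1
  [-7/10, 9/10] . (h_S0, h_S2) = 1

Solving yields:
  h_S0 = 110/67
  h_S2 = 160/67

Starting state is S2, so the expected hitting time is h_S2 = 160/67.

Answer: 160/67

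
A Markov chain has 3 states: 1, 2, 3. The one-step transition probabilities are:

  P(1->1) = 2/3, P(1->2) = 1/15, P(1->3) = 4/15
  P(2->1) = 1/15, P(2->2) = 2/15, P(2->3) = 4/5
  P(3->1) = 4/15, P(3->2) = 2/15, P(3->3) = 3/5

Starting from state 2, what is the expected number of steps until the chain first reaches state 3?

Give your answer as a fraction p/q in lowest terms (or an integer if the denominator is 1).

Let h_i = expected steps to first reach 3 from state i.
Boundary: h_3 = 0.
First-step equations for the other states:
  h_1 = 1 + 2/3*h_1 + 1/15*h_2 + 4/15*h_3
  h_2 = 1 + 1/15*h_1 + 2/15*h_2 + 4/5*h_3

Substituting h_3 = 0 and rearranging gives the linear system (I - Q) h = 1:
  [1/3, -1/15] . (h_1, h_2) = 1
  [-1/15, 13/15] . (h_1, h_2) = 1

Solving yields:
  h_1 = 105/32
  h_2 = 45/32

Starting state is 2, so the expected hitting time is h_2 = 45/32.

Answer: 45/32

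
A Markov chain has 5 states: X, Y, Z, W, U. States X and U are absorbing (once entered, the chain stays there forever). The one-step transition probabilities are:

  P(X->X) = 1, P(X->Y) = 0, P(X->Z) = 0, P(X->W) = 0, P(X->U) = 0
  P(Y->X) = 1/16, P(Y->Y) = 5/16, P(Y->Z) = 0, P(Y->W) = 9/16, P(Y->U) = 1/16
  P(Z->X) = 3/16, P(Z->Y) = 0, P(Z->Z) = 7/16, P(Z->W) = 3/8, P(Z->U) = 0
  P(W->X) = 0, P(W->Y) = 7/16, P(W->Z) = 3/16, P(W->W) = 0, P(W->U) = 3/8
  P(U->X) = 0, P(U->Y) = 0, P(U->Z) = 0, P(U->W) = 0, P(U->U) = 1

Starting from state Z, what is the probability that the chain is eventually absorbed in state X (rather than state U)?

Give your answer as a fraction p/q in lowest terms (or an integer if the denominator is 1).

Let a_i = P(absorbed in X | start in state i).
Boundary conditions: a_X = 1, a_U = 0.
For each transient state i, a_i = sum_j P(i->j) * a_j:
  a_Y = 1/16*a_X + 5/16*a_Y + 0*a_Z + 9/16*a_W + 1/16*a_U
  a_Z = 3/16*a_X + 0*a_Y + 7/16*a_Z + 3/8*a_W + 0*a_U
  a_W = 0*a_X + 7/16*a_Y + 3/16*a_Z + 0*a_W + 3/8*a_U

Substituting a_X = 1 and a_U = 0, rearrange to (I - Q) a = r where r[i] = P(i -> X):
  [11/16, 0, -9/16] . (a_Y, a_Z, a_W) = 1/16
  [0, 9/16, -3/8] . (a_Y, a_Z, a_W) = 3/16
  [-7/16, -3/16, 1] . (a_Y, a_Z, a_W) = 0

Solving yields:
  a_Y = 23/91
  a_Z = 127/273
  a_W = 18/91

Starting state is Z, so the absorption probability is a_Z = 127/273.

Answer: 127/273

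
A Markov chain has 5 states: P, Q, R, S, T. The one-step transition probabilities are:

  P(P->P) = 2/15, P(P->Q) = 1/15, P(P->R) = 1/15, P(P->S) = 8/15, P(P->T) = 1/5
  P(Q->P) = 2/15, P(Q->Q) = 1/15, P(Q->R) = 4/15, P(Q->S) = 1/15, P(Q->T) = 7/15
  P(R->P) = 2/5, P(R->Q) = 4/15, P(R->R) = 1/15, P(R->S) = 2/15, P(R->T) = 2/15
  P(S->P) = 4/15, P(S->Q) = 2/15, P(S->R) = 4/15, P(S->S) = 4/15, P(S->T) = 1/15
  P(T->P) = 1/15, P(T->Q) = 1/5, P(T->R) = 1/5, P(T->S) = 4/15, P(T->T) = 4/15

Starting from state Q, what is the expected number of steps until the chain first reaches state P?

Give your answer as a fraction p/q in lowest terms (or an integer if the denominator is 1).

Answer: 3455/666

Derivation:
Let h_i = expected steps to first reach P from state i.
Boundary: h_P = 0.
First-step equations for the other states:
  h_Q = 1 + 2/15*h_P + 1/15*h_Q + 4/15*h_R + 1/15*h_S + 7/15*h_T
  h_R = 1 + 2/5*h_P + 4/15*h_Q + 1/15*h_R + 2/15*h_S + 2/15*h_T
  h_S = 1 + 4/15*h_P + 2/15*h_Q + 4/15*h_R + 4/15*h_S + 1/15*h_T
  h_T = 1 + 1/15*h_P + 1/5*h_Q + 1/5*h_R + 4/15*h_S + 4/15*h_T

Substituting h_P = 0 and rearranging gives the linear system (I - Q) h = 1:
  [14/15, -4/15, -1/15, -7/15] . (h_Q, h_R, h_S, h_T) = 1
  [-4/15, 14/15, -2/15, -2/15] . (h_Q, h_R, h_S, h_T) = 1
  [-2/15, -4/15, 11/15, -1/15] . (h_Q, h_R, h_S, h_T) = 1
  [-1/5, -1/5, -4/15, 11/15] . (h_Q, h_R, h_S, h_T) = 1

Solving yields:
  h_Q = 3455/666
  h_R = 2615/666
  h_S = 4220/999
  h_T = 5380/999

Starting state is Q, so the expected hitting time is h_Q = 3455/666.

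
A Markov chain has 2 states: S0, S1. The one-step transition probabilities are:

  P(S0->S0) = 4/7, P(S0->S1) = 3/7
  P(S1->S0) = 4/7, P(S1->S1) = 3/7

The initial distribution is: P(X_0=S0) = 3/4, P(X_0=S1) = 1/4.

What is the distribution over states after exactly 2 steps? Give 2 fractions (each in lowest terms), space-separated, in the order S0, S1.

Propagating the distribution step by step (d_{t+1} = d_t * P):
d_0 = (S0=3/4, S1=1/4)
  d_1[S0] = 3/4*4/7 + 1/4*4/7 = 4/7
  d_1[S1] = 3/4*3/7 + 1/4*3/7 = 3/7
d_1 = (S0=4/7, S1=3/7)
  d_2[S0] = 4/7*4/7 + 3/7*4/7 = 4/7
  d_2[S1] = 4/7*3/7 + 3/7*3/7 = 3/7
d_2 = (S0=4/7, S1=3/7)

Answer: 4/7 3/7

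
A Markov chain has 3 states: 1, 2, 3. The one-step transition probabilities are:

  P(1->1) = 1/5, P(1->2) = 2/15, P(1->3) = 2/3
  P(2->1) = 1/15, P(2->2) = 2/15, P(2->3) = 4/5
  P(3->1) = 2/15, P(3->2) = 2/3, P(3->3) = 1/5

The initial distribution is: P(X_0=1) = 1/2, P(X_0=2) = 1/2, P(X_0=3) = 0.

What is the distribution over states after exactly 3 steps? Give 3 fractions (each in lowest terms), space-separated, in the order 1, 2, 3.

Answer: 362/3375 1066/3375 649/1125

Derivation:
Propagating the distribution step by step (d_{t+1} = d_t * P):
d_0 = (1=1/2, 2=1/2, 3=0)
  d_1[1] = 1/2*1/5 + 1/2*1/15 + 0*2/15 = 2/15
  d_1[2] = 1/2*2/15 + 1/2*2/15 + 0*2/3 = 2/15
  d_1[3] = 1/2*2/3 + 1/2*4/5 + 0*1/5 = 11/15
d_1 = (1=2/15, 2=2/15, 3=11/15)
  d_2[1] = 2/15*1/5 + 2/15*1/15 + 11/15*2/15 = 2/15
  d_2[2] = 2/15*2/15 + 2/15*2/15 + 11/15*2/3 = 118/225
  d_2[3] = 2/15*2/3 + 2/15*4/5 + 11/15*1/5 = 77/225
d_2 = (1=2/15, 2=118/225, 3=77/225)
  d_3[1] = 2/15*1/5 + 118/225*1/15 + 77/225*2/15 = 362/3375
  d_3[2] = 2/15*2/15 + 118/225*2/15 + 77/225*2/3 = 1066/3375
  d_3[3] = 2/15*2/3 + 118/225*4/5 + 77/225*1/5 = 649/1125
d_3 = (1=362/3375, 2=1066/3375, 3=649/1125)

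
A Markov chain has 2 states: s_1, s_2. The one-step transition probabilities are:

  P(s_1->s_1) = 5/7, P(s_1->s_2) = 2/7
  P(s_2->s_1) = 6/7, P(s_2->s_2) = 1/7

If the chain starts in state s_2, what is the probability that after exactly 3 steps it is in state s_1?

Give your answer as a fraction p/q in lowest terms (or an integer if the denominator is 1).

Computing P^3 by repeated multiplication:
P^1 =
  s_1: [5/7, 2/7]
  s_2: [6/7, 1/7]
P^2 =
  s_1: [37/49, 12/49]
  s_2: [36/49, 13/49]
P^3 =
  s_1: [257/343, 86/343]
  s_2: [258/343, 85/343]

(P^3)[s_2 -> s_1] = 258/343

Answer: 258/343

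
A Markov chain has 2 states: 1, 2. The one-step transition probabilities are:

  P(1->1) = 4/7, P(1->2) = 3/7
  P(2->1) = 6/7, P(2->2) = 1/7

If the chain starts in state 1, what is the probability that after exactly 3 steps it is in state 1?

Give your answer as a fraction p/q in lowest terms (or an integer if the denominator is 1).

Answer: 226/343

Derivation:
Computing P^3 by repeated multiplication:
P^1 =
  1: [4/7, 3/7]
  2: [6/7, 1/7]
P^2 =
  1: [34/49, 15/49]
  2: [30/49, 19/49]
P^3 =
  1: [226/343, 117/343]
  2: [234/343, 109/343]

(P^3)[1 -> 1] = 226/343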